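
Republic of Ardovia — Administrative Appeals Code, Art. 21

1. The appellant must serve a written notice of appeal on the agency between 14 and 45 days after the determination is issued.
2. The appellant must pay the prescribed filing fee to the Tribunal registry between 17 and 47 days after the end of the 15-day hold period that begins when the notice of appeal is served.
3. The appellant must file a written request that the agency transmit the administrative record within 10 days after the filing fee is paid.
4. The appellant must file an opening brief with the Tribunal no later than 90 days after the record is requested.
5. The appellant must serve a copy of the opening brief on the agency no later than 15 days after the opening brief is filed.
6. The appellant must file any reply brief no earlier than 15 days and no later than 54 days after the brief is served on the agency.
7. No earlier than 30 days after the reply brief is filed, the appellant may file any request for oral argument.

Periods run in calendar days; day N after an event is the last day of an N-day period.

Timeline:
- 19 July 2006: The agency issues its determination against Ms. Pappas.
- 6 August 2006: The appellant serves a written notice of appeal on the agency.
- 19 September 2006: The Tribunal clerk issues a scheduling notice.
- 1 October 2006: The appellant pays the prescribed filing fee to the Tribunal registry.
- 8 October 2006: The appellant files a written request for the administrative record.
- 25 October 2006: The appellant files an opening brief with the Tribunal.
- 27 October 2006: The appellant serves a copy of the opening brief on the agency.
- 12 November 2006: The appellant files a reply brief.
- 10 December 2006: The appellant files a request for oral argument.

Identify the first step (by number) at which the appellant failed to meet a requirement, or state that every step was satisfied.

(1) the permitted window runs from 19 July 2006 + 14 = 2 August 2006 to 19 July 2006 + 45 = 2 September 2006; 6 August 2006 falls inside that range.
(2) the permitted window runs from 21 August 2006 + 17 = 7 September 2006 to 21 August 2006 + 47 = 7 October 2006; done 1 October 2006, which is between those dates.
(3) due by 1 October 2006 + 10 days = 11 October 2006; completed 8 October 2006, before the deadline.
(4) due by 8 October 2006 + 90 days = 6 January 2007; completed 25 October 2006, before the deadline.
(5) due by 25 October 2006 + 15 days = 9 November 2006; completed 27 October 2006, before the deadline.
(6) the permitted window runs from 27 October 2006 + 15 = 11 November 2006 to 27 October 2006 + 54 = 20 December 2006; done 12 November 2006 — within the window.
(7) permitted from 12 November 2006 + 30 days = 12 December 2006 onward; acted on 10 December 2006, 2 days prematurely.

Step 7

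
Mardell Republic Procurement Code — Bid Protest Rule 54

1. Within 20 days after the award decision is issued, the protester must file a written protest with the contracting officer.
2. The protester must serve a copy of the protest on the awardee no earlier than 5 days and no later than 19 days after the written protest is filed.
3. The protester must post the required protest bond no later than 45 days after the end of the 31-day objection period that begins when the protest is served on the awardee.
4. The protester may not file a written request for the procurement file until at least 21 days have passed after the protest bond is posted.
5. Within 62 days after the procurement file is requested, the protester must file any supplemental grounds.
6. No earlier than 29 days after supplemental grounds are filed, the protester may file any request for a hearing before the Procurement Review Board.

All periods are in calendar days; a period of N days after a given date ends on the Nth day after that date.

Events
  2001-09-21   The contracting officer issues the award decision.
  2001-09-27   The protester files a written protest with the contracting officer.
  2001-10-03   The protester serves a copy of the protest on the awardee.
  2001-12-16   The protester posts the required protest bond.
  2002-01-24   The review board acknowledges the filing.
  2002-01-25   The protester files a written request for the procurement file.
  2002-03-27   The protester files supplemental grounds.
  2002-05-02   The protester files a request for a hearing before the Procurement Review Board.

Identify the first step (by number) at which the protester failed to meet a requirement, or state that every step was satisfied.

None — every step was satisfied

Step 1 — counting 20 days from 2001-09-21 (when the award decision is issued) gives a deadline of 2001-10-11; done 2001-09-27 — timely.
Step 2 — 5 and 19 days from 2001-09-27 (when the written protest is filed) are 2001-10-02 and 2001-10-16 respectively; 2001-10-03 falls inside that range.
Step 3 — counting 45 days from 2001-11-03 (end of the 31-day objection period, which began when the protest is served on the awardee on 2001-10-03) gives a deadline of 2001-12-18; completed 2001-12-16, before the deadline.
Step 4 — must wait 21 days from 2001-12-16 (when the protest bond is posted), so not before 2002-01-06; done 2002-01-25 — permitted.
Step 5 — counting 62 days from 2002-01-25 (when the procurement file is requested) gives a deadline of 2002-03-28; completed 2002-03-27, before the deadline.
Step 6 — must wait 29 days from 2002-03-27 (when supplemental grounds are filed), so not before 2002-04-25; 2002-05-02 is on or after that date.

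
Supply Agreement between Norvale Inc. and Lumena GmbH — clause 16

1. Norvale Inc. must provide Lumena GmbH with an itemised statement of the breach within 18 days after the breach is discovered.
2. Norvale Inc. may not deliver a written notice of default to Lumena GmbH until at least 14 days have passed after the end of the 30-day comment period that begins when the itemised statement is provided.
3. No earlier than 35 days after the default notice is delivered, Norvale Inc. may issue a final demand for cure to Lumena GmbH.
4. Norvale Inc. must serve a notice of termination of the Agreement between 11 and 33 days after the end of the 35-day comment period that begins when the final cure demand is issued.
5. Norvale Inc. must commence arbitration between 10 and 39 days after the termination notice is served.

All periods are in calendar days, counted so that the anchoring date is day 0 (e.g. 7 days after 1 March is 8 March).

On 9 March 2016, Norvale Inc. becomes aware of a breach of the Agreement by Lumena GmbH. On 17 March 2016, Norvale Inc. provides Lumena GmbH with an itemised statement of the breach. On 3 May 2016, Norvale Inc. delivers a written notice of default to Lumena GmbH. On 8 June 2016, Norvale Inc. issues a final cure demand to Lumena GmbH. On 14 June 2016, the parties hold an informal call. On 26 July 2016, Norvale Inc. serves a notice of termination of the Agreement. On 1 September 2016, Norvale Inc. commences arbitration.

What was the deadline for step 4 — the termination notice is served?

15 August 2016

The final cure demand is issued on 8 June 2016; the 35-day comment period therefore ends 13 July 2016, and step 4 runs from that date. The window is 11–33 days after 13 July 2016; it closes on 15 August 2016.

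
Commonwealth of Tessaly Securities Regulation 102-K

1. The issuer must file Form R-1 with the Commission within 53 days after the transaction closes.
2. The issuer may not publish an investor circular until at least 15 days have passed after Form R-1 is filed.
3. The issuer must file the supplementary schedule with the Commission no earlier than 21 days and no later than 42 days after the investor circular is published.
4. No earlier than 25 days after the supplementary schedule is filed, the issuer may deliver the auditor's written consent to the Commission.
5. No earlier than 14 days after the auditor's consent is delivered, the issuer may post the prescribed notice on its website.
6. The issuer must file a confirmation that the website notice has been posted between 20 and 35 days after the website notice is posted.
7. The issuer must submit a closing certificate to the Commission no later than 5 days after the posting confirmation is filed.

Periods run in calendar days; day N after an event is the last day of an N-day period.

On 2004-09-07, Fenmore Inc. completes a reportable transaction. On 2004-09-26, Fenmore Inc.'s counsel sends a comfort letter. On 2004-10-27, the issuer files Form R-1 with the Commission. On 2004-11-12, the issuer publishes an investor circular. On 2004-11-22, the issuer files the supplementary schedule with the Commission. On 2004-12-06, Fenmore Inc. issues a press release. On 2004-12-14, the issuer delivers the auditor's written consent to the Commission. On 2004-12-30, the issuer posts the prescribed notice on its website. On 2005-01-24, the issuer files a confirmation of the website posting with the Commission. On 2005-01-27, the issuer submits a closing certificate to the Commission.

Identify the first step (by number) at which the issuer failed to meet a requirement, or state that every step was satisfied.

Step 3

(1) due by 2004-09-07 + 53 days = 2004-10-30; completed 2004-10-27, before the deadline.
(2) permitted from 2004-10-27 + 15 days = 2004-11-11 onward; done 2004-11-12 — permitted.
(3) the permitted window runs from 2004-11-12 + 21 = 2004-12-03 to 2004-11-12 + 42 = 2004-12-24; 2004-11-22 is 11 days too early.
The procedure was therefore not followed at step 3.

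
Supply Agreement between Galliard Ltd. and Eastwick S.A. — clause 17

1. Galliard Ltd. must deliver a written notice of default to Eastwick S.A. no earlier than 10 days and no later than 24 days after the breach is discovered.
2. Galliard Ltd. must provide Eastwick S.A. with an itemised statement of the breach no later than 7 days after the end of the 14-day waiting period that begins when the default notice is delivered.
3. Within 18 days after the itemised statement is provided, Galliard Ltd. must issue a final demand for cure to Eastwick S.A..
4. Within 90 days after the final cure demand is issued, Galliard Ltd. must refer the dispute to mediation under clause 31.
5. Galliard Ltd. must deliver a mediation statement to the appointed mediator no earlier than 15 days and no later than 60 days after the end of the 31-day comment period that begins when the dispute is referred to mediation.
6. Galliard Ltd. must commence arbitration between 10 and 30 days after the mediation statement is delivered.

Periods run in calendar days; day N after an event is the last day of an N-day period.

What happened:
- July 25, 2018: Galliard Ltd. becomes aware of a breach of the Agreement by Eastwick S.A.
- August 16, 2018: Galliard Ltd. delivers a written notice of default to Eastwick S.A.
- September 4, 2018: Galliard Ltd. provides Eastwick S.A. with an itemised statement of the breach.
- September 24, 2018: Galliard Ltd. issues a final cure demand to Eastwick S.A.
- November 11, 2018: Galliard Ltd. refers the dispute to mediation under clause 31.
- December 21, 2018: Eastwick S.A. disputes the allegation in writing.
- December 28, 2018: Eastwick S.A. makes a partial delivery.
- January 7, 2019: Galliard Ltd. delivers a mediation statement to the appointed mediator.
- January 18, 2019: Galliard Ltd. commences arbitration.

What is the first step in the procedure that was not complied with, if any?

Step 1: the window is 10–24 days after July 25, 2018 (when the breach is discovered), so August 4, 2018 through August 18, 2018; August 16, 2018 falls inside that range.
Step 2: 7 days after August 30, 2018 (end of the 14-day waiting period, which began when the default notice is delivered on August 16, 2018) is September 6, 2018; completed September 4, 2018, before the deadline.
Step 3: 18 days after September 4, 2018 (when the itemised statement is provided) is September 22, 2018; not done until September 24, 2018, 2 days after the deadline.

Step 3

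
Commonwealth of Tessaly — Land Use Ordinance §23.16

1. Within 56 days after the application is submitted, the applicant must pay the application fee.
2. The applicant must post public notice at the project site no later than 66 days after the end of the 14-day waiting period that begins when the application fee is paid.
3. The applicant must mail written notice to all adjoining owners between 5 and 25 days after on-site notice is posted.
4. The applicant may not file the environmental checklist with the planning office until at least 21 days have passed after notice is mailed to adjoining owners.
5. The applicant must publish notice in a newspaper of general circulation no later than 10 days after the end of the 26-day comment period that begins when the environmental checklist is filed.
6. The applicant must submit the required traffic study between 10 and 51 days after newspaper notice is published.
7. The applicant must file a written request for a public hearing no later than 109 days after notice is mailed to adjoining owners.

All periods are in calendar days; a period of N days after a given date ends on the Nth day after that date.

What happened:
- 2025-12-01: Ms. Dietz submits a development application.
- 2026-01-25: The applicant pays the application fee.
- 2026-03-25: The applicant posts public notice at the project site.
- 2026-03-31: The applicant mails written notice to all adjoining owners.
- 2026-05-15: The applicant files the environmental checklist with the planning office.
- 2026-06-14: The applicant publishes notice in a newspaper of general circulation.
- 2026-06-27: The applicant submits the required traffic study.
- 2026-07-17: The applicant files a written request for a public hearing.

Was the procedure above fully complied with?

Step 1: 56 days after 2025-12-01 (when the application is submitted) is 2026-01-26; done 2026-01-25 — timely.
Step 2: 66 days after 2026-02-08 (end of the 14-day waiting period, which began when the application fee is paid on 2026-01-25) is 2026-04-15; 2026-03-25 is within that limit.
Step 3: the window is 5–25 days after 2026-03-25 (when on-site notice is posted), so 2026-03-30 through 2026-04-19; done 2026-03-31 — within the window.
Step 4: the earliest permitted date is 21 days after 2026-03-31 (when notice is mailed to adjoining owners), i.e. 2026-04-21; done 2026-05-15, after the minimum wait.
Step 5: 10 days after 2026-06-10 (end of the 26-day comment period, which began when the environmental checklist is filed on 2026-05-15) is 2026-06-20; completed 2026-06-14, before the deadline.
Step 6: the window is 10–51 days after 2026-06-14 (when newspaper notice is published), so 2026-06-24 through 2026-08-04; done 2026-06-27, which is between those dates.
Step 7: 109 days after 2026-03-31 (when notice is mailed to adjoining owners) is 2026-07-18; completed 2026-07-17, before the deadline.

Yes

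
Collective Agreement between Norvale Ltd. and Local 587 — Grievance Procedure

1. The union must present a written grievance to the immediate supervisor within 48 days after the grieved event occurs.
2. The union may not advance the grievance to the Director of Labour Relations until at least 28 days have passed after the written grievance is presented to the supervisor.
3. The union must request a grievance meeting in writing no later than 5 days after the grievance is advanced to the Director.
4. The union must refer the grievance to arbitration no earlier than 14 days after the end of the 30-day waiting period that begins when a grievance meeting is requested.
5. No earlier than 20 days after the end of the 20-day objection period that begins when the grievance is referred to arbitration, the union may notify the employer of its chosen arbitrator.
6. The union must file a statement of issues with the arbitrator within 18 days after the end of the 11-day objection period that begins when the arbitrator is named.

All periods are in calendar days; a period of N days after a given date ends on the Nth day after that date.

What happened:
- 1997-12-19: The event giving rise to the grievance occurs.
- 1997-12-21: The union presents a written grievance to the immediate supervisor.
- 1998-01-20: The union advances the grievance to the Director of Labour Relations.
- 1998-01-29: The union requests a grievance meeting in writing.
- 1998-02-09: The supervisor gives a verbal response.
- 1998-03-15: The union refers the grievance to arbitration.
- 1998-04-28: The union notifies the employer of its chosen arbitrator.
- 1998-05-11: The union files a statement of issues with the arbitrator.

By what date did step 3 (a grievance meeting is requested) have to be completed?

Step 3 runs from 1998-01-20, when the grievance is advanced to the Director. 5 days after 1998-01-20 is 1998-01-25.

1998-01-25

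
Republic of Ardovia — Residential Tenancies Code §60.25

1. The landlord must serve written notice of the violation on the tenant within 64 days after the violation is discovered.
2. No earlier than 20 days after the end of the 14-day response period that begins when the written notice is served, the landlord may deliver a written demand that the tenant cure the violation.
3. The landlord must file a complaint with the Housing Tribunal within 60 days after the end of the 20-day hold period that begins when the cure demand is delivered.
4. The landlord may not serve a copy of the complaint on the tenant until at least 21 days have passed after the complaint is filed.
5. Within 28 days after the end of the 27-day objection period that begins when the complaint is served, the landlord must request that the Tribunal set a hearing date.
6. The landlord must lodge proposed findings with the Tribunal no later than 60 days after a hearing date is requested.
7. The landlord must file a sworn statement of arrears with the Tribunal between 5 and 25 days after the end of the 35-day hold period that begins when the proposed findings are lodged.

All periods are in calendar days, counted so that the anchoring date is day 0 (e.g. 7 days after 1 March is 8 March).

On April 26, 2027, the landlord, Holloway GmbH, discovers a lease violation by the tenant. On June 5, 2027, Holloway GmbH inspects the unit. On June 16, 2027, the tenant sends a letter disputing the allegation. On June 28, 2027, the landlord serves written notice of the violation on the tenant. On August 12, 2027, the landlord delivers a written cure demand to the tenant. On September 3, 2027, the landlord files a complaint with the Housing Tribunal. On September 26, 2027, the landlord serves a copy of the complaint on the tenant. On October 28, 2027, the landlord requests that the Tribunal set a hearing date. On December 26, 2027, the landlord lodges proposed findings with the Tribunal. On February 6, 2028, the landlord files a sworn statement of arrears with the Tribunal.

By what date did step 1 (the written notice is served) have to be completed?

Step 1 runs from April 26, 2027, when the violation is discovered. 64 days after April 26, 2027 is June 29, 2027.

June 29, 2027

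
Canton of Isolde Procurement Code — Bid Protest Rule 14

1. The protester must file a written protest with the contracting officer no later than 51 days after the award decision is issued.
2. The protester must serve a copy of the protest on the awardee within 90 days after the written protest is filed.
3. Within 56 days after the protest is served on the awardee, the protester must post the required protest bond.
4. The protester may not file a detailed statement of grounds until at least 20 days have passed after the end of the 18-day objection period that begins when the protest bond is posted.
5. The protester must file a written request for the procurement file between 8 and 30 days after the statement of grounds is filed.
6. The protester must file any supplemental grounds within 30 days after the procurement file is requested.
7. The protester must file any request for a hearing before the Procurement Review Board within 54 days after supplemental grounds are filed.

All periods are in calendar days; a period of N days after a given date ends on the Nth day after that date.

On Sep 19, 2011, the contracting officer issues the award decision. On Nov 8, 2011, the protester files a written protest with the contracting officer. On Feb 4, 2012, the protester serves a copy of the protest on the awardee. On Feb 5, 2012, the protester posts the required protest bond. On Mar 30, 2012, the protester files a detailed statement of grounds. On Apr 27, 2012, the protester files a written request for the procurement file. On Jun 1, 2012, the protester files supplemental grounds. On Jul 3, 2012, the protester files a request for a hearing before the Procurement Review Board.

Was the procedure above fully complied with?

(1) due by Sep 19, 2011 + 51 days = Nov 9, 2011; Nov 8, 2011 is within that limit.
(2) due by Nov 8, 2011 + 90 days = Feb 6, 2012; completed Feb 4, 2012, before the deadline.
(3) due by Feb 4, 2012 + 56 days = Mar 31, 2012; completed Feb 5, 2012, before the deadline.
(4) permitted from Feb 23, 2012 + 20 days = Mar 14, 2012 onward; Mar 30, 2012 is on or after that date.
(5) the permitted window runs from Mar 30, 2012 + 8 = Apr 7, 2012 to Mar 30, 2012 + 30 = Apr 29, 2012; done Apr 27, 2012 — within the window.
(6) due by Apr 27, 2012 + 30 days = May 27, 2012; Jun 1, 2012 misses that deadline by 5 days.
Later steps need not be reached.

No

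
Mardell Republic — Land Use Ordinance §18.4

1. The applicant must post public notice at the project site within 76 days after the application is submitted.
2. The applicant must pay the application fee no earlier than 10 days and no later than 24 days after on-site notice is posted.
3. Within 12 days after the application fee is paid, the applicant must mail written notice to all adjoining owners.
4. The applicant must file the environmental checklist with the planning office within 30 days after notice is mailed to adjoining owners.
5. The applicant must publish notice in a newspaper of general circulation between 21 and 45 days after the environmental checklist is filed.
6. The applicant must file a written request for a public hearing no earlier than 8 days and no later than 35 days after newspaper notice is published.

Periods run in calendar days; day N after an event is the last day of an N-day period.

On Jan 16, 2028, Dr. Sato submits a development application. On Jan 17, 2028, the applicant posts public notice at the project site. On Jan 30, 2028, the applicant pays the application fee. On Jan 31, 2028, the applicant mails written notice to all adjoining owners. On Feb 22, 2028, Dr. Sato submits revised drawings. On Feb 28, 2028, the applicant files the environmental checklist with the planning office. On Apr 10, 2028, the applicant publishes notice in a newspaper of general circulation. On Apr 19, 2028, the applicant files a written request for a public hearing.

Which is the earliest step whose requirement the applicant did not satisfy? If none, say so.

None — every step was satisfied

(1) due by Jan 16, 2028 + 76 days = Apr 1, 2028; done Jan 17, 2028 — timely.
(2) the permitted window runs from Jan 17, 2028 + 10 = Jan 27, 2028 to Jan 17, 2028 + 24 = Feb 10, 2028; done Jan 30, 2028, which is between those dates.
(3) due by Jan 30, 2028 + 12 days = Feb 11, 2028; Jan 31, 2028 is within that limit.
(4) due by Jan 31, 2028 + 30 days = Mar 1, 2028; Feb 28, 2028 is within that limit.
(5) the permitted window runs from Feb 28, 2028 + 21 = Mar 20, 2028 to Feb 28, 2028 + 45 = Apr 13, 2028; done Apr 10, 2028 — within the window.
(6) the permitted window runs from Apr 10, 2028 + 8 = Apr 18, 2028 to Apr 10, 2028 + 35 = May 15, 2028; Apr 19, 2028 falls inside that range.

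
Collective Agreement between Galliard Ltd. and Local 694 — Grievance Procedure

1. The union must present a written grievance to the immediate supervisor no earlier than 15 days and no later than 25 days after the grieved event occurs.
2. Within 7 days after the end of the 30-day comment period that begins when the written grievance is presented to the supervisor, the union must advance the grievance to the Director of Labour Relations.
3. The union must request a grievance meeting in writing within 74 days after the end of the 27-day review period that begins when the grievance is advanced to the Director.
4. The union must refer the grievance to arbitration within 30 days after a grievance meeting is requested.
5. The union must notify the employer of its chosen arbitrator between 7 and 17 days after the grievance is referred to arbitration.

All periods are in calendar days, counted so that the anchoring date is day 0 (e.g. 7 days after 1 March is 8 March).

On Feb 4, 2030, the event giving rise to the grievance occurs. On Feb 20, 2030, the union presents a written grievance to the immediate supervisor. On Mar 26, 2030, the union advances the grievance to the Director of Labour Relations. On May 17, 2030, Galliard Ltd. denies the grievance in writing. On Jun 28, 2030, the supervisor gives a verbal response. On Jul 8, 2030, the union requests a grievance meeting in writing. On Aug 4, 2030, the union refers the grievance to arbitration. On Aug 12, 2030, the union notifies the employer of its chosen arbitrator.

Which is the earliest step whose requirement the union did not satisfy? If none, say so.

Step 3

(1) the permitted window runs from Feb 4, 2030 + 15 = Feb 19, 2030 to Feb 4, 2030 + 25 = Mar 1, 2030; done Feb 20, 2030 — within the window.
(2) due by Mar 22, 2030 + 7 days = Mar 29, 2030; Mar 26, 2030 is within that limit.
(3) due by Apr 22, 2030 + 74 days = Jul 5, 2030; done Jul 8, 2030 — 3 days late.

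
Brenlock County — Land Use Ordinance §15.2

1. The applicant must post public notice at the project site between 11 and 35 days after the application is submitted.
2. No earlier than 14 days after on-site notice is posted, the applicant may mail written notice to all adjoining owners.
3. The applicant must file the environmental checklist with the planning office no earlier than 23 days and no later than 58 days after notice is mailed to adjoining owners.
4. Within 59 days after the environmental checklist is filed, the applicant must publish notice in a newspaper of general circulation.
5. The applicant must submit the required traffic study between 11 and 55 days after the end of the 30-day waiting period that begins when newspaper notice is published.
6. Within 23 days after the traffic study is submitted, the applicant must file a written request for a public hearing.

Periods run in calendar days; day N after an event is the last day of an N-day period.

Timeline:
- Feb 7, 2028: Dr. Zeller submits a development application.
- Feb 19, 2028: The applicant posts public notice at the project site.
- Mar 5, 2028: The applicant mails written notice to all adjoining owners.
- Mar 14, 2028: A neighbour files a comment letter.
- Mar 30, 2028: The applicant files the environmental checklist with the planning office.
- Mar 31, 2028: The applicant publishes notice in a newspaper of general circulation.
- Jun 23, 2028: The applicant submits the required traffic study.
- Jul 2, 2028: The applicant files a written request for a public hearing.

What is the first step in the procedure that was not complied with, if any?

None — every step was satisfied

(1) the permitted window runs from Feb 7, 2028 + 11 = Feb 18, 2028 to Feb 7, 2028 + 35 = Mar 13, 2028; Feb 19, 2028 falls inside that range.
(2) permitted from Feb 19, 2028 + 14 days = Mar 4, 2028 onward; done Mar 5, 2028, after the minimum wait.
(3) the permitted window runs from Mar 5, 2028 + 23 = Mar 28, 2028 to Mar 5, 2028 + 58 = May 2, 2028; Mar 30, 2028 falls inside that range.
(4) due by Mar 30, 2028 + 59 days = May 28, 2028; completed Mar 31, 2028, before the deadline.
(5) the permitted window runs from Apr 30, 2028 + 11 = May 11, 2028 to Apr 30, 2028 + 55 = Jun 24, 2028; Jun 23, 2028 falls inside that range.
(6) due by Jun 23, 2028 + 23 days = Jul 16, 2028; completed Jul 2, 2028, before the deadline.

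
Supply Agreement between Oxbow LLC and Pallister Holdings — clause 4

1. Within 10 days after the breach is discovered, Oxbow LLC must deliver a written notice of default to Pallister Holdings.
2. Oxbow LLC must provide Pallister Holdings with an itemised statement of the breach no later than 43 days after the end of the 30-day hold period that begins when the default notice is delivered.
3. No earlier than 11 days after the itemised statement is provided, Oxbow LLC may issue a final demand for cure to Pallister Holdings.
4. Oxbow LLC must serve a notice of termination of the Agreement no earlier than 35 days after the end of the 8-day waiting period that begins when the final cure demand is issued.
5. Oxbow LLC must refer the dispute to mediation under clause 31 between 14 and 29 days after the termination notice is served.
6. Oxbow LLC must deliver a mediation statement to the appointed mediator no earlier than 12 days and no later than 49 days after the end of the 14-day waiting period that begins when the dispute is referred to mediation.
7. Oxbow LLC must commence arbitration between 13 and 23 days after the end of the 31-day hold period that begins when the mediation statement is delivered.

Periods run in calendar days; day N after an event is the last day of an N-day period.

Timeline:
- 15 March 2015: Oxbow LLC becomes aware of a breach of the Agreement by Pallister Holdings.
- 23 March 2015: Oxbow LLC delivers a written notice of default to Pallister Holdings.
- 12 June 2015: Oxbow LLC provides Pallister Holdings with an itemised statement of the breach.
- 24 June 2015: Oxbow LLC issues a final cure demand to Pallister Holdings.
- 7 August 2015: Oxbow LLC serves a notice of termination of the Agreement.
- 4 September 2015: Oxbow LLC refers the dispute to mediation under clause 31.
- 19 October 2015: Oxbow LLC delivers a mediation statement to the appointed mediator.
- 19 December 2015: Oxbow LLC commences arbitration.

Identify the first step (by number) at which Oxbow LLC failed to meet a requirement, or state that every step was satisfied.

Step 1: 10 days after 15 March 2015 (when the breach is discovered) is 25 March 2015; 23 March 2015 is within that limit.
Step 2: 43 days after 22 April 2015 (end of the 30-day hold period, which began when the default notice is delivered on 23 March 2015) is 4 June 2015; 12 June 2015 misses that deadline by 8 days.
The analysis stops there.

Step 2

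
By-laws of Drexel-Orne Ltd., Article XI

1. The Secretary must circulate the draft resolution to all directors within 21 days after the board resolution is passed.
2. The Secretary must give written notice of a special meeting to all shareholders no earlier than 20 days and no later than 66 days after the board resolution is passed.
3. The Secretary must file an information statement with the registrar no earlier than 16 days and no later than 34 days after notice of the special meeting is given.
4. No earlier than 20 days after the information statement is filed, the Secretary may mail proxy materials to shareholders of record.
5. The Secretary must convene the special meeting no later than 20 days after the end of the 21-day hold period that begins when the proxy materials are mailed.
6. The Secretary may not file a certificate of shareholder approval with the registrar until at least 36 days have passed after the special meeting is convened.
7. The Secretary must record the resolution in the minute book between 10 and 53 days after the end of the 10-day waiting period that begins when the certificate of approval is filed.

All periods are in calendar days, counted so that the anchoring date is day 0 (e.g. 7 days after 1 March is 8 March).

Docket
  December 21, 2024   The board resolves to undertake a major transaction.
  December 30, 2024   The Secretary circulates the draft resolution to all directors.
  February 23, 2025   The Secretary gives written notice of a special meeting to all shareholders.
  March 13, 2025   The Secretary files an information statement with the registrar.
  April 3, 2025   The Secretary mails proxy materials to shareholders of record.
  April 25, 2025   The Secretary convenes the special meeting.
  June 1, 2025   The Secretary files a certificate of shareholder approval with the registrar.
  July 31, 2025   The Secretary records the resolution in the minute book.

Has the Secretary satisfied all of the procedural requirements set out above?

Yes

Step 1: 21 days after December 21, 2024 (when the board resolution is passed) is January 11, 2025; done December 30, 2024 — timely.
Step 2: the window is 20–66 days after December 21, 2024 (when the board resolution is passed), so January 10, 2025 through February 25, 2025; February 23, 2025 falls inside that range.
Step 3: the window is 16–34 days after February 23, 2025 (when notice of the special meeting is given), so March 11, 2025 through March 29, 2025; done March 13, 2025 — within the window.
Step 4: the earliest permitted date is 20 days after March 13, 2025 (when the information statement is filed), i.e. April 2, 2025; done April 3, 2025 — permitted.
Step 5: 20 days after April 24, 2025 (end of the 21-day hold period, which began when the proxy materials are mailed on April 3, 2025) is May 14, 2025; completed April 25, 2025, before the deadline.
Step 6: the earliest permitted date is 36 days after April 25, 2025 (when the special meeting is convened), i.e. May 31, 2025; June 1, 2025 is on or after that date.
Step 7: the window is 10–53 days after June 11, 2025 (end of the 10-day waiting period, which began when the certificate of approval is filed on June 1, 2025), so June 21, 2025 through August 3, 2025; done July 31, 2025 — within the window.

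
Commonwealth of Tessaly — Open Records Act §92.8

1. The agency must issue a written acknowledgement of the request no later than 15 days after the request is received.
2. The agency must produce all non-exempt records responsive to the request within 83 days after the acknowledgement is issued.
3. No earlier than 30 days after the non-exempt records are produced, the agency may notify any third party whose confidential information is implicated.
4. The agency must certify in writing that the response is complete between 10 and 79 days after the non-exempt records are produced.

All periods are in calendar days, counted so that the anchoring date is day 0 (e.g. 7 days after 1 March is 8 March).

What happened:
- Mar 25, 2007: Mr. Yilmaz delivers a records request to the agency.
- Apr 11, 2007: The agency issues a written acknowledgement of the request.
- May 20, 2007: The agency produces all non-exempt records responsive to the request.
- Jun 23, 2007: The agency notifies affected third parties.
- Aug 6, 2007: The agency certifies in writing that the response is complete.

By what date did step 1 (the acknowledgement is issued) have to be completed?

Step 1 runs from Mar 25, 2007, when the request is received. 15 days after Mar 25, 2007 is Apr 9, 2007.

Apr 9, 2007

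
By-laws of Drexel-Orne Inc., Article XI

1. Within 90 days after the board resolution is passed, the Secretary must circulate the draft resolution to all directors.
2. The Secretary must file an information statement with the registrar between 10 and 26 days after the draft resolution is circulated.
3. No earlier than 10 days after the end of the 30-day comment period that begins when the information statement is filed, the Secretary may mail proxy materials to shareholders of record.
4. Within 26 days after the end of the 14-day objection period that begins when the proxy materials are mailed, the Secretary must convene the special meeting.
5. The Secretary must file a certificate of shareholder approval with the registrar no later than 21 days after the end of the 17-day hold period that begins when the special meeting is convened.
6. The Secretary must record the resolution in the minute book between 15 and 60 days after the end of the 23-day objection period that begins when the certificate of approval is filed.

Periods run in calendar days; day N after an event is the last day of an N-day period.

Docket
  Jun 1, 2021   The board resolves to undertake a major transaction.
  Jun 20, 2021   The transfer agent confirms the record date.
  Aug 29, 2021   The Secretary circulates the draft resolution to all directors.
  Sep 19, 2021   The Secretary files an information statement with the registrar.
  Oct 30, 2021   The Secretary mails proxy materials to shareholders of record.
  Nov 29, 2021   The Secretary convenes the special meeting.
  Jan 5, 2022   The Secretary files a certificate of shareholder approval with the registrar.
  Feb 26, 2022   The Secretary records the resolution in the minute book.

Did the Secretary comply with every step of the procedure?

Yes

Step 1 — counting 90 days from Jun 1, 2021 (when the board resolution is passed) gives a deadline of Aug 30, 2021; Aug 29, 2021 is within that limit.
Step 2 — 10 and 26 days from Aug 29, 2021 (when the draft resolution is circulated) are Sep 8, 2021 and Sep 24, 2021 respectively; Sep 19, 2021 falls inside that range.
Step 3 — must wait 10 days from Oct 19, 2021 (end of the 30-day comment period, which began when the information statement is filed on Sep 19, 2021), so not before Oct 29, 2021; Oct 30, 2021 is on or after that date.
Step 4 — counting 26 days from Nov 13, 2021 (end of the 14-day objection period, which began when the proxy materials are mailed on Oct 30, 2021) gives a deadline of Dec 9, 2021; completed Nov 29, 2021, before the deadline.
Step 5 — counting 21 days from Dec 16, 2021 (end of the 17-day hold period, which began when the special meeting is convened on Nov 29, 2021) gives a deadline of Jan 6, 2022; completed Jan 5, 2022, before the deadline.
Step 6 — 15 and 60 days from Jan 28, 2022 (end of the 23-day objection period, which began when the certificate of approval is filed on Jan 5, 2022) are Feb 12, 2022 and Mar 29, 2022 respectively; done Feb 26, 2022, which is between those dates.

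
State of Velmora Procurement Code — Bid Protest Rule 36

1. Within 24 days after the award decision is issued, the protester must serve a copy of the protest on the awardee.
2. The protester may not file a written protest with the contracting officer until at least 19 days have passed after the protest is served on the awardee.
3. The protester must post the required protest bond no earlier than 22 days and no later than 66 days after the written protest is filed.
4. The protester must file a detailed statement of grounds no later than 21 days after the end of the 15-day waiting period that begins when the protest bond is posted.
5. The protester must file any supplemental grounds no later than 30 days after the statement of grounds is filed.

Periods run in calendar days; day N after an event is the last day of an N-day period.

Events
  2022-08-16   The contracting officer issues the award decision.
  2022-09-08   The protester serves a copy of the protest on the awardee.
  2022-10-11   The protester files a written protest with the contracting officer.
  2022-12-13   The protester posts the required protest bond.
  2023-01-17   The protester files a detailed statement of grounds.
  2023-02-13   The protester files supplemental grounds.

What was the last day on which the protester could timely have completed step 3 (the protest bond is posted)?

Step 3 runs from 2022-10-11, when the written protest is filed. The window is 22–66 days after 2022-10-11; it closes on 2022-12-16.

2022-12-16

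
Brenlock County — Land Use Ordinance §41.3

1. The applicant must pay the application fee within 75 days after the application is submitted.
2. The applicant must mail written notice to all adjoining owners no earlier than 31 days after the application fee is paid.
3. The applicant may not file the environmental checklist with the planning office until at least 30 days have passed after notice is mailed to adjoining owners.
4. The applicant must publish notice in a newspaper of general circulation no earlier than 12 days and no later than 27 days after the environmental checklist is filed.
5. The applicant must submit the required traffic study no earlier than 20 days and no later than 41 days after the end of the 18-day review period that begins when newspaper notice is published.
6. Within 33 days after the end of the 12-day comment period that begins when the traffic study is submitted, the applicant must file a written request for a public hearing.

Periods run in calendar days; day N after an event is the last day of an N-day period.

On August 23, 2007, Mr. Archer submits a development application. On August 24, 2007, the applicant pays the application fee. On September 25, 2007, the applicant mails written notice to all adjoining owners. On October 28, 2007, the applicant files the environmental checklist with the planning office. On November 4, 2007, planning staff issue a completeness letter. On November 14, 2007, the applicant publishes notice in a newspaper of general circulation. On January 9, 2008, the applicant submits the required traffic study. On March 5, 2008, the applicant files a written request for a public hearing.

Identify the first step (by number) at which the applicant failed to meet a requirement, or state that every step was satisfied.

Step 6

Step 1: 75 days after August 23, 2007 (when the application is submitted) is November 6, 2007; August 24, 2007 is within that limit.
Step 2: the earliest permitted date is 31 days after August 24, 2007 (when the application fee is paid), i.e. September 24, 2007; done September 25, 2007, after the minimum wait.
Step 3: the earliest permitted date is 30 days after September 25, 2007 (when notice is mailed to adjoining owners), i.e. October 25, 2007; done October 28, 2007, after the minimum wait.
Step 4: the window is 12–27 days after October 28, 2007 (when the environmental checklist is filed), so November 9, 2007 through November 24, 2007; November 14, 2007 falls inside that range.
Step 5: the window is 20–41 days after December 2, 2007 (end of the 18-day review period, which began when newspaper notice is published on November 14, 2007), so December 22, 2007 through January 12, 2008; done January 9, 2008 — within the window.
Step 6: 33 days after January 21, 2008 (end of the 12-day comment period, which began when the traffic study is submitted on January 9, 2008) is February 23, 2008; done March 5, 2008 — 11 days late.
No need to go further; step 6 was not satisfied.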